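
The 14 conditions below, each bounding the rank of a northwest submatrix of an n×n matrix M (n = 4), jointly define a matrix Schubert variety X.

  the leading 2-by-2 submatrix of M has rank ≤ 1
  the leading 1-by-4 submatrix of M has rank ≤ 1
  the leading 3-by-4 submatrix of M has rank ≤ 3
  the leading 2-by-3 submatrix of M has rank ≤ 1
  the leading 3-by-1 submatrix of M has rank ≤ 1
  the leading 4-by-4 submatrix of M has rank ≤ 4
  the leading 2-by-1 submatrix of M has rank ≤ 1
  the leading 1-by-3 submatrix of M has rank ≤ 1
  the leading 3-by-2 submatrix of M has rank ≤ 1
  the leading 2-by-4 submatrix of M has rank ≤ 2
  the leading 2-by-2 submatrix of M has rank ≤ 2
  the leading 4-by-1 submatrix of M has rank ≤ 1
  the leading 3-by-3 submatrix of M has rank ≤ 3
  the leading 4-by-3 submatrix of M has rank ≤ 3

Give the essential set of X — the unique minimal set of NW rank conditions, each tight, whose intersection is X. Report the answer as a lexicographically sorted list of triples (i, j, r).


Propagating the 14 rank bounds to every northwest block:

  R[1]: 1 | 1 | 1 | 1
  R[2]: 1 | 1 | 1 | 2
  R[3]: 1 | 1 | 2 | 3
  R[4]: 1 | 2 | 3 | 4

so w = (1, 4, 3, 2).

|D(w)|=3, |Ess(w)|=2:

[(2, 3, 1), (3, 2, 1)]


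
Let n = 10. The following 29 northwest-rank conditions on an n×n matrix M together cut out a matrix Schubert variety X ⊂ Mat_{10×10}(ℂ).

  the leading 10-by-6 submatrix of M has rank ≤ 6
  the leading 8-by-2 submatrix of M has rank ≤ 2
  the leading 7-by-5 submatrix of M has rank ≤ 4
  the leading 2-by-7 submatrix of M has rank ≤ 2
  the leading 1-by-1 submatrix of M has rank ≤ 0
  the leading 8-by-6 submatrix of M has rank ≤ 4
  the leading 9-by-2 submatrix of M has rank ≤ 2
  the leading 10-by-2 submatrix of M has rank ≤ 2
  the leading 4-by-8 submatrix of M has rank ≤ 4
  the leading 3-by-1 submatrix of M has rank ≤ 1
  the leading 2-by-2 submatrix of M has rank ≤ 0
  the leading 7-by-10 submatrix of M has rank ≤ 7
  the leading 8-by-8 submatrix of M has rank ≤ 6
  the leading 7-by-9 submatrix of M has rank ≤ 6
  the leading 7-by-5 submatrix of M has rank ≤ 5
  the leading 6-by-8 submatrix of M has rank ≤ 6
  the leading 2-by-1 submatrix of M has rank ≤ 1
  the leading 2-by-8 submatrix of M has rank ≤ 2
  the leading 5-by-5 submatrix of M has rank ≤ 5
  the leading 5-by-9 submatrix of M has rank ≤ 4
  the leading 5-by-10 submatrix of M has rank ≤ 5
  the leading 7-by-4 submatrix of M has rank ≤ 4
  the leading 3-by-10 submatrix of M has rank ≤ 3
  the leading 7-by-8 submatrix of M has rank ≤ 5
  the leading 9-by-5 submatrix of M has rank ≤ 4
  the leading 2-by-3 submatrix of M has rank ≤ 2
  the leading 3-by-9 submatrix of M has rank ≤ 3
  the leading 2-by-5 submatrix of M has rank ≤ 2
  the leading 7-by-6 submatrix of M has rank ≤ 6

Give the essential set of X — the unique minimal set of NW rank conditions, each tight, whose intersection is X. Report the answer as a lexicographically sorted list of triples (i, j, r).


Rank table r_w(10×10) implied by the 29 constraints:

  R[1]: 0  0  1  1  1  1  1  1  1  1
  R[2]: 0  0  1  2  2  2  2  2  2  2
  R[3]: 1  1  2  3  3  3  3  3  3  3
  R[4]: 1  2  3  4  4  4  4  4  4  4
  R[5]: 1  2  3  4  4  4  4  4  4  5
  R[6]: 1  2  3  4  4  4  5  5  5  6
  R[7]: 1  2  3  4  4  4  5  5  6  7
  R[8]: 1  2  3  4  4  4  5  6  7  8
  R[9]: 1  2  3  4  4  5  6  7  8  9
  R[10]: 1  2  3  4  5  6  7  8  9  10

second differences of R give the permutation w = (3, 4, 1, 2, 10, 7, 9, 8, 6, 5).

5 SE-corners of the 17-cell Rothe diagram give Ess(w):

[(2, 2, 0), (5, 9, 4), (7, 8, 5), (8, 6, 4), (9, 5, 4)]


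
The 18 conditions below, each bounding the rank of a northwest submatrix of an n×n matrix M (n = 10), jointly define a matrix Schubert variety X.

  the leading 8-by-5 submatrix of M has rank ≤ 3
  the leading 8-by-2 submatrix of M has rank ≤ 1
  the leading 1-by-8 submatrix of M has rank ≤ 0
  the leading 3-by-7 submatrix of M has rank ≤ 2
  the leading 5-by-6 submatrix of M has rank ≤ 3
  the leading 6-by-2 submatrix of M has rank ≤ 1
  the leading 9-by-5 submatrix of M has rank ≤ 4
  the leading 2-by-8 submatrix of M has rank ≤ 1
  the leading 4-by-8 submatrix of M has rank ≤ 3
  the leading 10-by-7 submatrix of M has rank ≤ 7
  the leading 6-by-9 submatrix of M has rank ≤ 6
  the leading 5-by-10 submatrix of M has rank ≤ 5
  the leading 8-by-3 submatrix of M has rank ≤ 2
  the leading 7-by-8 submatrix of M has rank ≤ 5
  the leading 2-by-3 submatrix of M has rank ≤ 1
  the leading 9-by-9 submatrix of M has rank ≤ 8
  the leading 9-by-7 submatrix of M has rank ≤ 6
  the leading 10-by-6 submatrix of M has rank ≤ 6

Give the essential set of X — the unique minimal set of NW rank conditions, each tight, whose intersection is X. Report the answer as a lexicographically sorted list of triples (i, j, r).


Rank table r_w(10×10) implied by the 18 constraints:

  0, 0, 0, 0, 0, 0, 0, 0, 1, 1
  1, 1, 1, 1, 1, 1, 1, 1, 2, 2
  1, 1, 2, 2, 2, 2, 2, 2, 3, 3
  1, 1, 2, 3, 3, 3, 3, 3, 4, 4
  1, 1, 2, 3, 3, 3, 4, 4, 5, 5
  1, 1, 2, 3, 3, 4, 5, 5, 6, 6
  1, 1, 2, 3, 3, 4, 5, 5, 6, 7
  1, 1, 2, 3, 3, 4, 5, 6, 7, 8
  1, 2, 3, 4, 4, 5, 6, 7, 8, 9
  1, 2, 3, 4, 5, 6, 7, 8, 9, 10

second differences of R give the permutation w = (9, 1, 3, 4, 7, 6, 10, 8, 2, 5).

D(w) has 20 cells with 5 SE-corners; essential set:

[(1, 8, 0), (5, 6, 3), (7, 8, 5), (8, 2, 1), (8, 5, 3)]


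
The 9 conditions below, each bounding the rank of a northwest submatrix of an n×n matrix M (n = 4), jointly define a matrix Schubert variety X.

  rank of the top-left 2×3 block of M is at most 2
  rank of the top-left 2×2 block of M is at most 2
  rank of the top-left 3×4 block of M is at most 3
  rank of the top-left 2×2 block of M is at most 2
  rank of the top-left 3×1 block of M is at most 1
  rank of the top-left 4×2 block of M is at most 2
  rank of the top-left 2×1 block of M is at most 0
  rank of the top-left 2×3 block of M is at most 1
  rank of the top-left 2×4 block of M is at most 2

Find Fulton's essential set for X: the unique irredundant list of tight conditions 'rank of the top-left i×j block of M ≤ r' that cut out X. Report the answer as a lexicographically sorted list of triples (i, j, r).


Propagating the 9 rank bounds to every northwest block:

  R[1]: 0 | 1 | 1 | 1
  R[2]: 0 | 1 | 1 | 2
  R[3]: 1 | 2 | 2 | 3
  R[4]: 1 | 2 | 3 | 4

second differences of R give the permutation w = (2, 4, 1, 3).

ℓ(w)=3; the 2 essential cells (i,j,r):

[(2, 1, 0), (2, 3, 1)]


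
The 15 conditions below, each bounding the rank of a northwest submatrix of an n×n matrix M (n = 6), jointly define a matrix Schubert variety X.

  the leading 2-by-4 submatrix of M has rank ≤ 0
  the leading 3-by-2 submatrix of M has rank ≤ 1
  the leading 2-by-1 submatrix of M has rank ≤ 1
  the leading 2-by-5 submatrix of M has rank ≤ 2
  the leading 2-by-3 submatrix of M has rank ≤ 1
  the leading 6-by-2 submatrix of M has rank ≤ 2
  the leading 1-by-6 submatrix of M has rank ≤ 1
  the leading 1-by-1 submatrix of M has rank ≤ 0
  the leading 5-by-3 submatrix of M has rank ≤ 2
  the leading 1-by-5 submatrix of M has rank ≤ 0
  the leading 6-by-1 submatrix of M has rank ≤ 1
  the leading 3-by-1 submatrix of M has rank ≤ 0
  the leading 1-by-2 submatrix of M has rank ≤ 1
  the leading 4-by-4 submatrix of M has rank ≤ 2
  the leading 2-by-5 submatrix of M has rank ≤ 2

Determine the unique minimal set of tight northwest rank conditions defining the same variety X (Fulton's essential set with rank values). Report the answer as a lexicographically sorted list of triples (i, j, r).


Rank table r_w(6×6) implied by the 15 constraints:

  R[1]: 0 | 0 | 0 | 0 | 0 | 1
  R[2]: 0 | 0 | 0 | 0 | 1 | 2
  R[3]: 0 | 1 | 1 | 1 | 2 | 3
  R[4]: 1 | 2 | 2 | 2 | 3 | 4
  R[5]: 1 | 2 | 2 | 3 | 4 | 5
  R[6]: 1 | 2 | 3 | 4 | 5 | 6

hence w(1..6) = (6, 5, 2, 1, 4, 3).

Rothe diagram D(w) (11 cells), 4 SE-corners (essential conditions):

[(1, 5, 0), (2, 4, 0), (3, 1, 0), (5, 3, 2)]


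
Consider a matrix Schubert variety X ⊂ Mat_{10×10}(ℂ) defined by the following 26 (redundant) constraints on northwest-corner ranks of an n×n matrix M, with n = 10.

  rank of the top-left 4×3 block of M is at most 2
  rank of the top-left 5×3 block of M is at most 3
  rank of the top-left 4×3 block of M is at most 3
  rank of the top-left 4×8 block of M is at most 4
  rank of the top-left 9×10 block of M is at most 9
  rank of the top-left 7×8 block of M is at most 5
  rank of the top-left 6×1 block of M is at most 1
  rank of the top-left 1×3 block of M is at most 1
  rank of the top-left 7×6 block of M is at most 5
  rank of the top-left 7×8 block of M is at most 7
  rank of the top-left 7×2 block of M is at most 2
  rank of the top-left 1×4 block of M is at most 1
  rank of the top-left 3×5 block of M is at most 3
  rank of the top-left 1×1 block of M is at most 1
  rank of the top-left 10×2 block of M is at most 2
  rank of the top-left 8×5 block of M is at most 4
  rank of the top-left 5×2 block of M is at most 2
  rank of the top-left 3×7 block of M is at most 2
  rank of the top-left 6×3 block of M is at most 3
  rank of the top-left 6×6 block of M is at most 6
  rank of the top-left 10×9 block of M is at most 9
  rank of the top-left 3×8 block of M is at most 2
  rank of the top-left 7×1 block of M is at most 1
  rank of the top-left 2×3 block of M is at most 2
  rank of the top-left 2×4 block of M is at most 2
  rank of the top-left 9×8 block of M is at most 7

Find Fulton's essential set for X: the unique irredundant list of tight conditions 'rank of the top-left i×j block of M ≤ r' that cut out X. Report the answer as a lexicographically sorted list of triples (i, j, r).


Rank table r_w(10×10) implied by the 26 constraints:

  1 | 1 | 1 | 1 | 1 | 1 | 1 | 1 | 1 | 1
  1 | 2 | 2 | 2 | 2 | 2 | 2 | 2 | 2 | 2
  1 | 2 | 2 | 2 | 2 | 2 | 2 | 2 | 3 | 3
  1 | 2 | 2 | 3 | 3 | 3 | 3 | 3 | 4 | 4
  1 | 2 | 3 | 4 | 4 | 4 | 4 | 4 | 5 | 5
  1 | 2 | 3 | 4 | 4 | 5 | 5 | 5 | 6 | 6
  1 | 2 | 3 | 4 | 4 | 5 | 5 | 5 | 6 | 7
  1 | 2 | 3 | 4 | 4 | 5 | 6 | 6 | 7 | 8
  1 | 2 | 3 | 4 | 5 | 6 | 7 | 7 | 8 | 9
  1 | 2 | 3 | 4 | 5 | 6 | 7 | 8 | 9 | 10

the unique w with this rank table is (1, 2, 9, 4, 3, 6, 10, 7, 5, 8).

|D(w)|=12, |Ess(w)|=4:

[(3, 8, 2), (4, 3, 2), (7, 8, 5), (8, 5, 4)]


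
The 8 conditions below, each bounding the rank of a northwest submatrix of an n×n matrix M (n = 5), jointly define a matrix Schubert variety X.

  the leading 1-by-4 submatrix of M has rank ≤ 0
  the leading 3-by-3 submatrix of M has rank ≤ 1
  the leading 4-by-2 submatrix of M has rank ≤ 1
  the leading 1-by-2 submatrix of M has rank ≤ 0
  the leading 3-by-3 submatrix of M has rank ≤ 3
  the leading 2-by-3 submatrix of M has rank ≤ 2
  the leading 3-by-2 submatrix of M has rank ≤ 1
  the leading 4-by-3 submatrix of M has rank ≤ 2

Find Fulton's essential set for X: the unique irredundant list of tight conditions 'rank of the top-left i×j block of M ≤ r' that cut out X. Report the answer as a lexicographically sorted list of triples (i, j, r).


The tightest implied rank at each (i,j), from the 8 conditions:

  0, 0, 0, 0, 1
  1, 1, 1, 1, 2
  1, 1, 1, 2, 3
  1, 1, 2, 3, 4
  1, 2, 3, 4, 5

reading off 1-entries of Δ²R: w = (5, 1, 4, 3, 2).

ℓ(w)=7; the 3 essential cells (i,j,r):

[(1, 4, 0), (3, 3, 1), (4, 2, 1)]


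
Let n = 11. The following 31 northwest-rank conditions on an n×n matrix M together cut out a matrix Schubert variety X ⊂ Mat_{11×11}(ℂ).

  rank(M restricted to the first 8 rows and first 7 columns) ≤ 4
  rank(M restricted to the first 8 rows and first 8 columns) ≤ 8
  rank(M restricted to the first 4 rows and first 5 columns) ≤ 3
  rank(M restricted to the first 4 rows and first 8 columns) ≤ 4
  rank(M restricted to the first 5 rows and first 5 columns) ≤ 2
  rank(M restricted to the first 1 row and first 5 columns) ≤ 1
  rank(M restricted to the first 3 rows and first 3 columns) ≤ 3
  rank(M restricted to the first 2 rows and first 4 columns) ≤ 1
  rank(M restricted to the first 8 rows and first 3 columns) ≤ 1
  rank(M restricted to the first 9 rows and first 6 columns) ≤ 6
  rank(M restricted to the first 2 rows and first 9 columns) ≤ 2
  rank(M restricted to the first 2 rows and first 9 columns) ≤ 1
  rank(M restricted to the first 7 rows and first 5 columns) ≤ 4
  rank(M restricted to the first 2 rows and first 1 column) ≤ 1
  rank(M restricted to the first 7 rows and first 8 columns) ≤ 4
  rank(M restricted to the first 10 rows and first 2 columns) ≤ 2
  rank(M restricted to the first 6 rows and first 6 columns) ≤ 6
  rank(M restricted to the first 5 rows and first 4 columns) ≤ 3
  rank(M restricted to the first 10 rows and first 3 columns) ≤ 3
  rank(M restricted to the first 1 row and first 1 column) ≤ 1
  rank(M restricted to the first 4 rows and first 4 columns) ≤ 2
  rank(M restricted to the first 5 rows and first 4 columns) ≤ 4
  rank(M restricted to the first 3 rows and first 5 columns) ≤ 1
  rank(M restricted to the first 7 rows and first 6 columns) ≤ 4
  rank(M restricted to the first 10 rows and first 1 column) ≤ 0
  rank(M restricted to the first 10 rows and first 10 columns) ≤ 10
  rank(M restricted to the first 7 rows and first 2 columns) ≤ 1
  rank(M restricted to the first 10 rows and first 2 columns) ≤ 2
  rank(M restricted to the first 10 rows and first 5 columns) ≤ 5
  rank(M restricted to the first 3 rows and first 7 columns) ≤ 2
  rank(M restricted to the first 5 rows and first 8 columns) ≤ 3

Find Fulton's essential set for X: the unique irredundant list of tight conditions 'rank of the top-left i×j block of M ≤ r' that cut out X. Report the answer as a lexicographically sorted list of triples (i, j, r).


Reconstructing r_w from the 31 given conditions:

  0, 1, 1, 1, 1, 1, 1, 1, 1, 1, 1
  0, 1, 1, 1, 1, 1, 1, 1, 1, 2, 2
  0, 1, 1, 1, 1, 2, 2, 2, 2, 3, 3
  0, 1, 1, 2, 2, 3, 3, 3, 3, 4, 4
  0, 1, 1, 2, 2, 3, 3, 3, 4, 5, 5
  0, 1, 1, 2, 3, 4, 4, 4, 5, 6, 6
  0, 1, 1, 2, 3, 4, 4, 4, 5, 6, 7
  0, 1, 1, 2, 3, 4, 4, 5, 6, 7, 8
  0, 1, 2, 3, 4, 5, 5, 6, 7, 8, 9
  0, 1, 2, 3, 4, 5, 6, 7, 8, 9, 10
  1, 2, 3, 4, 5, 6, 7, 8, 9, 10, 11

second differences of R give the permutation w = (2, 10, 6, 4, 9, 5, 11, 8, 3, 7, 1).

ℓ(w)=31; the 8 essential cells (i,j,r):

[(2, 9, 1), (3, 5, 1), (5, 5, 2), (5, 8, 3), (7, 8, 4), (8, 3, 1), (8, 7, 4), (10, 1, 0)]


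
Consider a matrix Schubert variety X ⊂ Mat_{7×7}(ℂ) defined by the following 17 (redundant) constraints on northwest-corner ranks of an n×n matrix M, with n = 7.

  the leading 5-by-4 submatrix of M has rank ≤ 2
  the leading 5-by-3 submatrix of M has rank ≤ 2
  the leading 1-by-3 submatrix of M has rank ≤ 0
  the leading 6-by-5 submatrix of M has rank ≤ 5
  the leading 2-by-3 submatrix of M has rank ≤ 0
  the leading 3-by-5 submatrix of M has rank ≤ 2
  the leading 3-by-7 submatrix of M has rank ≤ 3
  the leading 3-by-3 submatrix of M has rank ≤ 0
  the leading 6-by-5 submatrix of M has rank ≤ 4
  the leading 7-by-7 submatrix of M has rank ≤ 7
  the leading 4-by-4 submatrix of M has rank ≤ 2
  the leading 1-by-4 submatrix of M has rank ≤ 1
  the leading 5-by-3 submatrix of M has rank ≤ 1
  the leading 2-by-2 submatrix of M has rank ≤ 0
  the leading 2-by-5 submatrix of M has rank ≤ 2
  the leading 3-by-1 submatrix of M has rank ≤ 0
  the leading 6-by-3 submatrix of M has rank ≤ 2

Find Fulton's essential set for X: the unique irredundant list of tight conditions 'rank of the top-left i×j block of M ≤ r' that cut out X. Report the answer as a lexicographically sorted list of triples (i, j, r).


Reconstructing r_w from the 17 given conditions:

  i=1: 0 0 0 1 1 1 1
  i=2: 0 0 0 1 2 2 2
  i=3: 0 0 0 1 2 3 3
  i=4: 1 1 1 2 3 4 4
  i=5: 1 1 1 2 3 4 5
  i=6: 1 2 2 3 4 5 6
  i=7: 1 2 3 4 5 6 7

reading off 1-entries of Δ²R: w = (4, 5, 6, 1, 7, 2, 3).

Rothe diagram D(w) (11 cells), 2 SE-corners (essential conditions):

[(3, 3, 0), (5, 3, 1)]


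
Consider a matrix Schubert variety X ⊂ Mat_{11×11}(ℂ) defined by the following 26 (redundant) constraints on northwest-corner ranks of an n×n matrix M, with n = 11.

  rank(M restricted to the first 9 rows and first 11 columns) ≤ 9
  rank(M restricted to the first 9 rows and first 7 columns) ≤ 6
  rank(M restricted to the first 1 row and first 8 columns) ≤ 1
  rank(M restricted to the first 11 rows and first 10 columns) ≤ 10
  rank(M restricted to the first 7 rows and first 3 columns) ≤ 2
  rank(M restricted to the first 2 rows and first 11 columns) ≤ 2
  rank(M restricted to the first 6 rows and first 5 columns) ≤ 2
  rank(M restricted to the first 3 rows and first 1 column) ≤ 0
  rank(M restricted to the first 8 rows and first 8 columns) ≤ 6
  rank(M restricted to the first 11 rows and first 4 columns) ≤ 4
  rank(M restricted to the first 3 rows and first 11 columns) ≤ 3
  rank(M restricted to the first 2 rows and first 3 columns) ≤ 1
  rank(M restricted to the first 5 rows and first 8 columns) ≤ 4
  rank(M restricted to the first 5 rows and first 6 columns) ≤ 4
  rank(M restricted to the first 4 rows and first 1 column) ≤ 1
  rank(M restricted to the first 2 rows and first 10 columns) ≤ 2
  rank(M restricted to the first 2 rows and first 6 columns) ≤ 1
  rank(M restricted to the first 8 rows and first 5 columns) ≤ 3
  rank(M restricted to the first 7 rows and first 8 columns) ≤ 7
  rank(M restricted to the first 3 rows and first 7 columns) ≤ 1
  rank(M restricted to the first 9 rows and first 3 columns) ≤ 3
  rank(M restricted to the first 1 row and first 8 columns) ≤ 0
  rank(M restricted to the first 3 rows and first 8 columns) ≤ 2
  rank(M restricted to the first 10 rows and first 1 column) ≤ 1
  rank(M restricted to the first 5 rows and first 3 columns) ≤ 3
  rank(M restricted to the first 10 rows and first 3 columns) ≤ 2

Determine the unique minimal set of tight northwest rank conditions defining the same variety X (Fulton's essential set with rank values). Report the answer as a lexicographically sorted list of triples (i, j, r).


Propagating the 26 rank bounds to every northwest block:

  0, 0, 0, 0, 0, 0, 0, 0, 1, 1, 1
  0, 1, 1, 1, 1, 1, 1, 1, 2, 2, 2
  0, 1, 1, 1, 1, 1, 1, 2, 3, 3, 3
  1, 2, 2, 2, 2, 2, 2, 3, 4, 4, 4
  1, 2, 2, 2, 2, 3, 3, 4, 5, 5, 5
  1, 2, 2, 2, 2, 3, 4, 5, 6, 6, 6
  1, 2, 2, 3, 3, 4, 5, 6, 7, 7, 7
  1, 2, 2, 3, 3, 4, 5, 6, 7, 8, 8
  1, 2, 2, 3, 4, 5, 6, 7, 8, 9, 9
  1, 2, 2, 3, 4, 5, 6, 7, 8, 9, 10
  1, 2, 3, 4, 5, 6, 7, 8, 9, 10, 11

reading off 1-entries of Δ²R: w = (9, 2, 8, 1, 6, 7, 4, 10, 5, 11, 3).

ℓ(w)=26; the 6 essential cells (i,j,r):

[(1, 8, 0), (3, 1, 0), (3, 7, 1), (6, 5, 2), (8, 5, 3), (10, 3, 2)]


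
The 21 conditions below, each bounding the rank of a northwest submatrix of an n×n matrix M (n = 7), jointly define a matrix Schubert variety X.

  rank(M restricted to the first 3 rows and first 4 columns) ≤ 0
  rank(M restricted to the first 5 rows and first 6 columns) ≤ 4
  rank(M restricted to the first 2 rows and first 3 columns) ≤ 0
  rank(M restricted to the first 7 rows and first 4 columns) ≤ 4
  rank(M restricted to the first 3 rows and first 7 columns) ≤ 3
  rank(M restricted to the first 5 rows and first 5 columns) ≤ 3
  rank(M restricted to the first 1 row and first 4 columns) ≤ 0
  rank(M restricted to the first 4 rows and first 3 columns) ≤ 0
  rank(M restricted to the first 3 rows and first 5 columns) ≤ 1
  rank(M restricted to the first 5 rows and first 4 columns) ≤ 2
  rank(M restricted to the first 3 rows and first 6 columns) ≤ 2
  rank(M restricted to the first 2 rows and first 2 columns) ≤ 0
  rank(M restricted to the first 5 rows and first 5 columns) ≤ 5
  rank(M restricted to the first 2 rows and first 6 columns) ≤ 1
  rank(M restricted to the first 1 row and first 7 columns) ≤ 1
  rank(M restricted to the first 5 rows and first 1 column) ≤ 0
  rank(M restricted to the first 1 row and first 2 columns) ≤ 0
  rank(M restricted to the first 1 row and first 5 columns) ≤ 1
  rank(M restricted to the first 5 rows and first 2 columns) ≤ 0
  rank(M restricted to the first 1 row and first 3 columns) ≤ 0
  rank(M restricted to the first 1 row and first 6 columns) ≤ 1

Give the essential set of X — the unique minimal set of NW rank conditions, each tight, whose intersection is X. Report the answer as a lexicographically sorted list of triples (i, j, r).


Propagating the 21 rank bounds to every northwest block:

  0 0 0 0 1 1 1
  0 0 0 0 1 1 2
  0 0 0 0 1 2 3
  0 0 0 1 2 3 4
  0 0 1 2 3 4 5
  1 1 2 3 4 5 6
  1 2 3 4 5 6 7

hence w(1..7) = (5, 7, 6, 4, 3, 1, 2).

4 SE-corners of the 18-cell Rothe diagram give Ess(w):

[(2, 6, 1), (3, 4, 0), (4, 3, 0), (5, 2, 0)]


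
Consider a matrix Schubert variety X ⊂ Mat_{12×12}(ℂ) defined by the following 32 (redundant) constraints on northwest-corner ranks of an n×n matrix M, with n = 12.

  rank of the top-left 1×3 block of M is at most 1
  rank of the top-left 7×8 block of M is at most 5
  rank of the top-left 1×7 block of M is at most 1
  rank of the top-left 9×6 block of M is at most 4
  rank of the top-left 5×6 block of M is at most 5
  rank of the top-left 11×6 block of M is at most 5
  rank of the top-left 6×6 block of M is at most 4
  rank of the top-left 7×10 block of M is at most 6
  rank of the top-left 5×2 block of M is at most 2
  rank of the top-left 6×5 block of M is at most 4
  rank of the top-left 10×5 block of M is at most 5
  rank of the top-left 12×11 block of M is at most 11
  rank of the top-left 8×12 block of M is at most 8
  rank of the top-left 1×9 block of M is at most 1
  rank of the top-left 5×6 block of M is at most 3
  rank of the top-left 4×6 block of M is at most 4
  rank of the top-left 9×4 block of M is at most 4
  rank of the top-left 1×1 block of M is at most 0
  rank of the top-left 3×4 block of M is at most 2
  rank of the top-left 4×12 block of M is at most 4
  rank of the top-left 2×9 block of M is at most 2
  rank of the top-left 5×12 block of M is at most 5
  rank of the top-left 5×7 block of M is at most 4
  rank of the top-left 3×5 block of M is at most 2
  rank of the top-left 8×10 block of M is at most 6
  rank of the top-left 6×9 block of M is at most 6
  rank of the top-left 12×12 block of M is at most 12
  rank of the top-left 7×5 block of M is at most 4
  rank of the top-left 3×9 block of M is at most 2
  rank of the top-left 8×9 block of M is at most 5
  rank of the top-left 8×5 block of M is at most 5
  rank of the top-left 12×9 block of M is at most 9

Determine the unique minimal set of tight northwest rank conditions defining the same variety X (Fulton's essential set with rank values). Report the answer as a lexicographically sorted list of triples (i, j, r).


Propagating the 32 rank bounds to every northwest block:

  R[1]: 0  1  1  1  1  1  1  1  1  1  1  1
  R[2]: 1  2  2  2  2  2  2  2  2  2  2  2
  R[3]: 1  2  2  2  2  2  2  2  2  3  3  3
  R[4]: 1  2  3  3  3  3  3  3  3  4  4  4
  R[5]: 1  2  3  3  3  3  4  4  4  5  5  5
  R[6]: 1  2  3  4  4  4  5  5  5  6  6  6
  R[7]: 1  2  3  4  4  4  5  5  5  6  7  7
  R[8]: 1  2  3  4  4  4  5  5  5  6  7  8
  R[9]: 1  2  3  4  4  4  5  6  6  7  8  9
  R[10]: 1  2  3  4  5  5  6  7  7  8  9  10
  R[11]: 1  2  3  4  5  5  6  7  8  9  10  11
  R[12]: 1  2  3  4  5  6  7  8  9  10  11  12

so w = (2, 1, 10, 3, 7, 4, 11, 12, 8, 5, 9, 6).

6 SE-corners of the 22-cell Rothe diagram give Ess(w):

[(1, 1, 0), (3, 9, 2), (5, 6, 3), (8, 9, 5), (9, 6, 4), (11, 6, 5)]


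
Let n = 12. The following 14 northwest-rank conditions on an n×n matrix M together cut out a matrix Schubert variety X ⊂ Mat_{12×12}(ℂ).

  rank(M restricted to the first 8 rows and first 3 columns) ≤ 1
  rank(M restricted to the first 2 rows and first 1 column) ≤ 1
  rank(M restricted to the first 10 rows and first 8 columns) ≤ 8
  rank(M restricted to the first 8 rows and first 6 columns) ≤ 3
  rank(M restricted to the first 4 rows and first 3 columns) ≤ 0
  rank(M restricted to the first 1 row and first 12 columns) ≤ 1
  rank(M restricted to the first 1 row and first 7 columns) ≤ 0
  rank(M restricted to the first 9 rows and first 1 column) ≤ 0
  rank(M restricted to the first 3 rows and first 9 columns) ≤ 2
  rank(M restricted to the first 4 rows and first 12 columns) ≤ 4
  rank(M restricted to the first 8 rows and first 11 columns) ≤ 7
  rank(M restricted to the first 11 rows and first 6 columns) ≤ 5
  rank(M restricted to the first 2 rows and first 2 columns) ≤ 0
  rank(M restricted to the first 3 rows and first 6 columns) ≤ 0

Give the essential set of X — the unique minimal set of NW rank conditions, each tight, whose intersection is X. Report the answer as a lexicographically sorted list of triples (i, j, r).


Recovering R(i,j) via the rank-extension bound from the 14 conditions:

  0, 0, 0, 0, 0, 0, 0, 1, 1, 1, 1, 1
  0, 0, 0, 0, 0, 0, 1, 2, 2, 2, 2, 2
  0, 0, 0, 0, 0, 0, 1, 2, 2, 3, 3, 3
  0, 0, 0, 1, 1, 1, 2, 3, 3, 4, 4, 4
  0, 1, 1, 2, 2, 2, 3, 4, 4, 5, 5, 5
  0, 1, 1, 2, 3, 3, 4, 5, 5, 6, 6, 6
  0, 1, 1, 2, 3, 3, 4, 5, 6, 7, 7, 7
  0, 1, 1, 2, 3, 3, 4, 5, 6, 7, 7, 8
  0, 1, 2, 3, 4, 4, 5, 6, 7, 8, 8, 9
  1, 2, 3, 4, 5, 5, 6, 7, 8, 9, 9, 10
  1, 2, 3, 4, 5, 5, 6, 7, 8, 9, 10, 11
  1, 2, 3, 4, 5, 6, 7, 8, 9, 10, 11, 12

reading off 1-entries of Δ²R: w = (8, 7, 10, 4, 2, 5, 9, 12, 3, 1, 11, 6).

D(w) has 35 cells with 9 SE-corners; essential set:

[(1, 7, 0), (3, 6, 0), (3, 9, 2), (4, 3, 0), (8, 3, 1), (8, 6, 3), (8, 11, 7), (9, 1, 0), (11, 6, 5)]


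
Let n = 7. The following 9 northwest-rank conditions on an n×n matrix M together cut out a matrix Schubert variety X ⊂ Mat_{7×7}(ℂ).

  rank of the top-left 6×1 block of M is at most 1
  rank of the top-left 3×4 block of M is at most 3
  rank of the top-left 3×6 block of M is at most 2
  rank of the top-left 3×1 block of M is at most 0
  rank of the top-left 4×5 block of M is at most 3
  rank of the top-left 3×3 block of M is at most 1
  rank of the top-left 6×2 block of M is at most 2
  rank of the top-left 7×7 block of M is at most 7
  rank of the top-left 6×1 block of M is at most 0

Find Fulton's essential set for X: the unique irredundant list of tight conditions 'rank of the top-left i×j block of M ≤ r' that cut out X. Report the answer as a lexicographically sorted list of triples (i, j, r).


Computing R[i][j] = min implied NW-rank bound (n=7, 9 conditions):

  i=1: 0  1  1  1  1  1  1
  i=2: 0  1  1  2  2  2  2
  i=3: 0  1  1  2  2  2  3
  i=4: 0  1  2  3  3  3  4
  i=5: 0  1  2  3  4  4  5
  i=6: 0  1  2  3  4  5  6
  i=7: 1  2  3  4  5  6  7

so w = (2, 4, 7, 3, 5, 6, 1).

|D(w)|=10, |Ess(w)|=3:

[(3, 3, 1), (3, 6, 2), (6, 1, 0)]


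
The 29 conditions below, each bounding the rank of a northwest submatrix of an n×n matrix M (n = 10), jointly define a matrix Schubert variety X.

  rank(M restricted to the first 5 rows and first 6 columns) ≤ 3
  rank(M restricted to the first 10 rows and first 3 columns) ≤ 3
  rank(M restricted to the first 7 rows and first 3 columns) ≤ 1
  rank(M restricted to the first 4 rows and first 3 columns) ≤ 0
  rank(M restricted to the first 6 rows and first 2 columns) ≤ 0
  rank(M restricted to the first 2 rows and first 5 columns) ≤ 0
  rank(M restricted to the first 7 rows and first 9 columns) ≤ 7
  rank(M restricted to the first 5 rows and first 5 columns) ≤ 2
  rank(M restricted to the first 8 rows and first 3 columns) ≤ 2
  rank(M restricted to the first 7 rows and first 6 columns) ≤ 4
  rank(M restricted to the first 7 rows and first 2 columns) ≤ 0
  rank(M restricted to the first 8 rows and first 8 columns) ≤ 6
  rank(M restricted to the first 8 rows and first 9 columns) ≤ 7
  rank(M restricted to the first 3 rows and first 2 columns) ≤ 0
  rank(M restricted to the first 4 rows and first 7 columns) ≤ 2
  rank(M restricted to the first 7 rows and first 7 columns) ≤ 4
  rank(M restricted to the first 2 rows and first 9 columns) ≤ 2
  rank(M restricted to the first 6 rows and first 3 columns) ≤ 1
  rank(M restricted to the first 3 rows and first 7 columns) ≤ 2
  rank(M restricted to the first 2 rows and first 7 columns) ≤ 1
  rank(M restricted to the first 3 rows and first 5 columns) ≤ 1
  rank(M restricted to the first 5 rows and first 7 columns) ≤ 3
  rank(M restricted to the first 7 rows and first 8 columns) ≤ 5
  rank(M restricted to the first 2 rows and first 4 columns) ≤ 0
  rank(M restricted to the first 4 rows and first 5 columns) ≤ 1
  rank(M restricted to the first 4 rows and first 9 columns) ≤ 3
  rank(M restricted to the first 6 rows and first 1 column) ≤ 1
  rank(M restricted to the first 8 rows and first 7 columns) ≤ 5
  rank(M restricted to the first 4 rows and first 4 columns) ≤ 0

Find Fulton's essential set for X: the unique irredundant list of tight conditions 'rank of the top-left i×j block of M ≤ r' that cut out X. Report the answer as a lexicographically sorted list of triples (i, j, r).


Propagating the 29 rank bounds to every northwest block:

  i=1: 0 | 0 | 0 | 0 | 0 | 1 | 1 | 1 | 1 | 1
  i=2: 0 | 0 | 0 | 0 | 0 | 1 | 1 | 2 | 2 | 2
  i=3: 0 | 0 | 0 | 0 | 1 | 2 | 2 | 3 | 3 | 3
  i=4: 0 | 0 | 0 | 0 | 1 | 2 | 2 | 3 | 3 | 4
  i=5: 0 | 0 | 1 | 1 | 2 | 3 | 3 | 4 | 4 | 5
  i=6: 0 | 0 | 1 | 2 | 3 | 4 | 4 | 5 | 5 | 6
  i=7: 0 | 0 | 1 | 2 | 3 | 4 | 4 | 5 | 6 | 7
  i=8: 1 | 1 | 2 | 3 | 4 | 5 | 5 | 6 | 7 | 8
  i=9: 1 | 2 | 3 | 4 | 5 | 6 | 6 | 7 | 8 | 9
  i=10: 1 | 2 | 3 | 4 | 5 | 6 | 7 | 8 | 9 | 10

the unique w with this rank table is (6, 8, 5, 10, 3, 4, 9, 1, 2, 7).

Fulton essential set (7 of the 28 Rothe cells):

[(2, 5, 0), (2, 7, 1), (4, 4, 0), (4, 7, 2), (4, 9, 3), (7, 2, 0), (7, 7, 4)]


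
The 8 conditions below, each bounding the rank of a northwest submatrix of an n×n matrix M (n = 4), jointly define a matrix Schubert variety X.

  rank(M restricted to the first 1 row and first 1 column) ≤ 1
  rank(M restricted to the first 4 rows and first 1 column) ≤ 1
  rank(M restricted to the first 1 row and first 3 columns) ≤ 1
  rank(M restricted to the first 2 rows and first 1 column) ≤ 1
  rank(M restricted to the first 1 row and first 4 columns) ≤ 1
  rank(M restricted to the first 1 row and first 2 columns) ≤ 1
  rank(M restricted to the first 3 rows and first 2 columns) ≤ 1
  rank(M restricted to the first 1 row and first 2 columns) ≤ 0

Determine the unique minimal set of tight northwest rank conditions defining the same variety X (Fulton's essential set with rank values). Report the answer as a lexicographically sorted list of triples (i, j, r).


Reconstructing r_w from the 8 given conditions:

  i=1: 0, 0, 1, 1
  i=2: 1, 1, 2, 2
  i=3: 1, 1, 2, 3
  i=4: 1, 2, 3, 4

reading off 1-entries of Δ²R: w = (3, 1, 4, 2).

D(w) has 3 cells with 2 SE-corners; essential set:

[(1, 2, 0), (3, 2, 1)]


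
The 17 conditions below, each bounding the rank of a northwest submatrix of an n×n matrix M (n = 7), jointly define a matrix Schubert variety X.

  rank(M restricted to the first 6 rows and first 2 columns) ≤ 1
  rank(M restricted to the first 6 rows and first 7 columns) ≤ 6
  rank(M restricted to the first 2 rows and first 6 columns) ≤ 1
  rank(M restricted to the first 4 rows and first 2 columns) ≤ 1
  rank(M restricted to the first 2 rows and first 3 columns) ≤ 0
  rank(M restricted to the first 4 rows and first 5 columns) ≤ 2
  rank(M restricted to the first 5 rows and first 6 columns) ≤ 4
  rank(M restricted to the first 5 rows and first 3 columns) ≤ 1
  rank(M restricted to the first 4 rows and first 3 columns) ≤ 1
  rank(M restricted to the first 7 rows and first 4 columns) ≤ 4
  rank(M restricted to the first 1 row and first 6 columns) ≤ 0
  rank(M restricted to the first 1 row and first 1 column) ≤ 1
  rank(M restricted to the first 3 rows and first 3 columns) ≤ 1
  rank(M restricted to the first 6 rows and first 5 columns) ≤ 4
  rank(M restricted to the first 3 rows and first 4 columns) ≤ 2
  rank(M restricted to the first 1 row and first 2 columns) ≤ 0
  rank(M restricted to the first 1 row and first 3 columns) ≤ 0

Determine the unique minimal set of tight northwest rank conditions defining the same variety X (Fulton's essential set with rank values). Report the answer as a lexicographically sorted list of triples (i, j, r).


Recovering R(i,j) via the rank-extension bound from the 17 conditions:

  R[1]: 0 0 0 0 0 0 1
  R[2]: 0 0 0 1 1 1 2
  R[3]: 1 1 1 2 2 2 3
  R[4]: 1 1 1 2 2 3 4
  R[5]: 1 1 1 2 3 4 5
  R[6]: 1 1 2 3 4 5 6
  R[7]: 1 2 3 4 5 6 7

giving w = (7, 4, 1, 6, 5, 3, 2) via Δ²R.

ℓ(w)=15; the 5 essential cells (i,j,r):

[(1, 6, 0), (2, 3, 0), (4, 5, 2), (5, 3, 1), (6, 2, 1)]


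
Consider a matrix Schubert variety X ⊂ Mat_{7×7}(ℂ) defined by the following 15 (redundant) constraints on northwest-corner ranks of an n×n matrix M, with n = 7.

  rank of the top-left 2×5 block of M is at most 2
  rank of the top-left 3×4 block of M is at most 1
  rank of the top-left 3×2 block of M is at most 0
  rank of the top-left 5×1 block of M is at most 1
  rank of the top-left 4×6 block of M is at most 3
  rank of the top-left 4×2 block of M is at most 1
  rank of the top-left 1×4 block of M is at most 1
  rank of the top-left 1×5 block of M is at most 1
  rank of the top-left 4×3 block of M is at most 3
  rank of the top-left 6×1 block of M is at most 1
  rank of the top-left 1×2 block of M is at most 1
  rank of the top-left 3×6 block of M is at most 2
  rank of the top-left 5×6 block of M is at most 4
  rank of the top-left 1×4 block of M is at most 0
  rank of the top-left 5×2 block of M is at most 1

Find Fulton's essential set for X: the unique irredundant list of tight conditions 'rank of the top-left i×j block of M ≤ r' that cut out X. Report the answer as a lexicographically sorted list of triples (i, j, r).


Reconstructing r_w from the 15 given conditions:

  R[1]: 0 0 0 0 1 1 1
  R[2]: 0 0 1 1 2 2 2
  R[3]: 0 0 1 1 2 2 3
  R[4]: 1 1 2 2 3 3 4
  R[5]: 1 1 2 3 4 4 5
  R[6]: 1 2 3 4 5 5 6
  R[7]: 1 2 3 4 5 6 7

hence w(1..7) = (5, 3, 7, 1, 4, 2, 6).

5 SE-corners of the 11-cell Rothe diagram give Ess(w):

[(1, 4, 0), (3, 2, 0), (3, 4, 1), (3, 6, 2), (5, 2, 1)]


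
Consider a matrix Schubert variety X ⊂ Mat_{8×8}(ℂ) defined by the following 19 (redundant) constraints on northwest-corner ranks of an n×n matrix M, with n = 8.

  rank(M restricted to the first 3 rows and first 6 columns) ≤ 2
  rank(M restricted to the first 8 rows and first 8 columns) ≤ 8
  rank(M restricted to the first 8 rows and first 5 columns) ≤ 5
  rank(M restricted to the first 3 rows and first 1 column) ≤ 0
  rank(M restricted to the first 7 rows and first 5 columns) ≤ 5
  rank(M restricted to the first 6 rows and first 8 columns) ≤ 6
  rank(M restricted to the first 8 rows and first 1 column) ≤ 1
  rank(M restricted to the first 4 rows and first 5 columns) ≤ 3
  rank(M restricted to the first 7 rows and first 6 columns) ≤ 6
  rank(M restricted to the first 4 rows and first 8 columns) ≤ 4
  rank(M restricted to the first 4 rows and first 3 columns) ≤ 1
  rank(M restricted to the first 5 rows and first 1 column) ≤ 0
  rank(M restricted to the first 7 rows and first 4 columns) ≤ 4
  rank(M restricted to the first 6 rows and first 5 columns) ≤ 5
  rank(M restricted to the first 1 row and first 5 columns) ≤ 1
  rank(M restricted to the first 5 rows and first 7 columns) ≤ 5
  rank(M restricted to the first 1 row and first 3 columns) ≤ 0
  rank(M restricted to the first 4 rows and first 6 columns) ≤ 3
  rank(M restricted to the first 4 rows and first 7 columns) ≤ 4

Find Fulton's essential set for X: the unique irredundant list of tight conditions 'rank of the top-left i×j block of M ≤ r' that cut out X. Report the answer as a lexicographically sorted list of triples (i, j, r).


Recovering R(i,j) via the rank-extension bound from the 19 conditions:

  0  0  0  1  1  1  1  1
  0  1  1  2  2  2  2  2
  0  1  1  2  2  2  3  3
  0  1  1  2  3  3  4  4
  0  1  2  3  4  4  5  5
  1  2  3  4  5  5  6  6
  1  2  3  4  5  6  7  7
  1  2  3  4  5  6  7  8

hence w(1..8) = (4, 2, 7, 5, 3, 1, 6, 8).

|D(w)|=11, |Ess(w)|=4:

[(1, 3, 0), (3, 6, 2), (4, 3, 1), (5, 1, 0)]


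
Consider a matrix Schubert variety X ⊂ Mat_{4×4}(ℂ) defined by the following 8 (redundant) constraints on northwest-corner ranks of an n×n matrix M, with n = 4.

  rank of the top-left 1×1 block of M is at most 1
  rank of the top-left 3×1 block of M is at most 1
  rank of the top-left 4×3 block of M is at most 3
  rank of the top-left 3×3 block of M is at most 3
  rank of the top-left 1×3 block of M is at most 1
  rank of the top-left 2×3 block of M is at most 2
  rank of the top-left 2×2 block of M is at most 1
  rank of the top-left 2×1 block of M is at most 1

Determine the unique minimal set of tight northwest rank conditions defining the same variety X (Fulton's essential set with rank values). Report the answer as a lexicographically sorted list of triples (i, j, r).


Computing R[i][j] = min implied NW-rank bound (n=4, 8 conditions):

  1 1 1 1
  1 1 2 2
  1 2 3 3
  1 2 3 4

second differences of R give the permutation w = (1, 3, 2, 4).

Fulton essential set (the sole Rothe cell):

[(2, 2, 1)]


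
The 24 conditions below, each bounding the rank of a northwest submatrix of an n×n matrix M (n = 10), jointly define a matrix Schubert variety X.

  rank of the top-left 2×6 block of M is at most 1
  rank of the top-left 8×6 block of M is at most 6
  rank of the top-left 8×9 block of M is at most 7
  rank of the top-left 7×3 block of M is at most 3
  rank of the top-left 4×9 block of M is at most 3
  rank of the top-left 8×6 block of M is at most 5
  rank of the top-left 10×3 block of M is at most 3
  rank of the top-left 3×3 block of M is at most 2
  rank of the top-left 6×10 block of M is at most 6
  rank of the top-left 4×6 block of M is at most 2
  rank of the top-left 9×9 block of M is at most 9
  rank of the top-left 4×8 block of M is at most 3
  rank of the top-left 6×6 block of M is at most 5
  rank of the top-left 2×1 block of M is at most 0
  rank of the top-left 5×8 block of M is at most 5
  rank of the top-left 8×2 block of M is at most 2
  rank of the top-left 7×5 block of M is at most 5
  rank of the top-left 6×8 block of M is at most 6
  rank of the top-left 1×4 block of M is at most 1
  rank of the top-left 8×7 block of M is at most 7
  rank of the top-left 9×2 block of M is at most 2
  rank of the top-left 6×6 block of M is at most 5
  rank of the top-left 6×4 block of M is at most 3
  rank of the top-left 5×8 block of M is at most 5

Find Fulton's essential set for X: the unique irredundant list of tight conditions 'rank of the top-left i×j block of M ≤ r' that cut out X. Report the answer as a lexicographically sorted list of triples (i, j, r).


Computing R[i][j] = min implied NW-rank bound (n=10, 24 conditions):

  R[1]: 0 1 1 1 1 1 1 1 1 1
  R[2]: 0 1 1 1 1 1 2 2 2 2
  R[3]: 1 2 2 2 2 2 3 3 3 3
  R[4]: 1 2 2 2 2 2 3 3 3 4
  R[5]: 1 2 3 3 3 3 4 4 4 5
  R[6]: 1 2 3 3 4 4 5 5 5 6
  R[7]: 1 2 3 4 5 5 6 6 6 7
  R[8]: 1 2 3 4 5 5 6 7 7 8
  R[9]: 1 2 3 4 5 6 7 8 8 9
  R[10]: 1 2 3 4 5 6 7 8 9 10

hence w(1..10) = (2, 7, 1, 10, 3, 5, 4, 8, 6, 9).

|D(w)|=14, |Ess(w)|=6:

[(2, 1, 0), (2, 6, 1), (4, 6, 2), (4, 9, 3), (6, 4, 3), (8, 6, 5)]


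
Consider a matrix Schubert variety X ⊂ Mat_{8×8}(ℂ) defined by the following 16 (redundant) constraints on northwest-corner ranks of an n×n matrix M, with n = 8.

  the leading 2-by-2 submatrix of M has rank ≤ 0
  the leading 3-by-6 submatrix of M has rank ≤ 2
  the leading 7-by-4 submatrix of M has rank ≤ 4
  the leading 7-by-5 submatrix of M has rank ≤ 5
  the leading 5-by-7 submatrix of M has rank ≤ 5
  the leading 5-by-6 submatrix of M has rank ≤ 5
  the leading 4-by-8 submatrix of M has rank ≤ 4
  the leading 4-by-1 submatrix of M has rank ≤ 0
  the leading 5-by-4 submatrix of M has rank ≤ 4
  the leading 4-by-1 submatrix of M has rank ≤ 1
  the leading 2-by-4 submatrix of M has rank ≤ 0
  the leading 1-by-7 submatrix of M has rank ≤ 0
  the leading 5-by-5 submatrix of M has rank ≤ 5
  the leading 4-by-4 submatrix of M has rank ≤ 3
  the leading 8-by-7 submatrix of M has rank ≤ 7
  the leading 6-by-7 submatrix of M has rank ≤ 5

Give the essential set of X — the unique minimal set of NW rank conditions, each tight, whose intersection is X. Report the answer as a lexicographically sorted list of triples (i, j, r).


Computing R[i][j] = min implied NW-rank bound (n=8, 16 conditions):

  i=1: 0 | 0 | 0 | 0 | 0 | 0 | 0 | 1
  i=2: 0 | 0 | 0 | 0 | 1 | 1 | 1 | 2
  i=3: 0 | 1 | 1 | 1 | 2 | 2 | 2 | 3
  i=4: 0 | 1 | 2 | 2 | 3 | 3 | 3 | 4
  i=5: 1 | 2 | 3 | 3 | 4 | 4 | 4 | 5
  i=6: 1 | 2 | 3 | 4 | 5 | 5 | 5 | 6
  i=7: 1 | 2 | 3 | 4 | 5 | 6 | 6 | 7
  i=8: 1 | 2 | 3 | 4 | 5 | 6 | 7 | 8

the unique w with this rank table is (8, 5, 2, 3, 1, 4, 6, 7).

|D(w)|=13, |Ess(w)|=3:

[(1, 7, 0), (2, 4, 0), (4, 1, 0)]
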